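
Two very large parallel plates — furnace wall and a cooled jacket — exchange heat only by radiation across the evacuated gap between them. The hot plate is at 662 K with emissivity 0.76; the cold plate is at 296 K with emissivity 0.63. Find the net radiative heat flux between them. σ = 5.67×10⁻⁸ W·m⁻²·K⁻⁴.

For two infinite grey parallel plates, q = σ(T₁⁴ − T₂⁴)/(1/ε₁ + 1/ε₂ − 1).
T₁⁴ − T₂⁴ = 1.921×10¹¹ − 7.677×10⁹ = 1.844×10¹¹ K⁴.
1/ε₁ + 1/ε₂ − 1 = 1.316 + 1.587 − 1 = 1.903.
q = 5.67×10⁻⁸ × 1.844×10¹¹ / 1.903.

q ≈ 5490 W/m²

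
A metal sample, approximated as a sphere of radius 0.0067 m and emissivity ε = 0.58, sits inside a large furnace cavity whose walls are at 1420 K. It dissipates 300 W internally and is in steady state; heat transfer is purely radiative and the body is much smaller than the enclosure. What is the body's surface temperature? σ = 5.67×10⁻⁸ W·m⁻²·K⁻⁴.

For a small grey body in a large enclosure, net radiated power = εσA(T⁴ − T_w⁴).
Steady state: P = εσA(T⁴ − T_w⁴) with A = 4πr² = 5.641×10⁻⁴ m².
T⁴ = P/(εσA) + T_w⁴ = 300/(0.58·5.67×10⁻⁸·5.641×10⁻⁴) + (1420)⁴
    = 1.617×10¹³ + 4.066×10¹² = 2.024×10¹³ K⁴.

T ≈ 2120 K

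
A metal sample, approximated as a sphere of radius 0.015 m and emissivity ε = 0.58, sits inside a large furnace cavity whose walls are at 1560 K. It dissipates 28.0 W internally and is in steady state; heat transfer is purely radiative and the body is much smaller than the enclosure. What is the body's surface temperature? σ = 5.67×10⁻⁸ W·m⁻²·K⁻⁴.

For a small grey body in a large enclosure, net radiated power = εσA(T⁴ − T_w⁴).
Steady state: P = εσA(T⁴ − T_w⁴) with A = 4πr² = 0.002827 m².
T⁴ = P/(εσA) + T_w⁴ = 28.0/(0.58·5.67×10⁻⁸·0.002827) + (1560)⁴
    = 3.011×10¹¹ + 5.922×10¹² = 6.224×10¹² K⁴.

T ≈ 1580 K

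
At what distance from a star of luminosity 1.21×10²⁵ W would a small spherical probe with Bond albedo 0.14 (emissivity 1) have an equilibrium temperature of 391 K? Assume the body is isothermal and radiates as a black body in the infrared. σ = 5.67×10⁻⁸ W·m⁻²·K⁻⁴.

For an isothermal black-emitting sphere, (1−a)S·πr² = σ·4πr²·T⁴ ⇒ S = 4σT⁴/(1−a).
S = 4·5.67×10⁻⁸·(391)⁴/0.860 = 6164 W/m².
Flux falls as S = L/(4πd²), so d = √(L/(4πS)) = √(1.21×10²⁵/(4π·6164)).

d ≈ 1.25×10¹⁰ m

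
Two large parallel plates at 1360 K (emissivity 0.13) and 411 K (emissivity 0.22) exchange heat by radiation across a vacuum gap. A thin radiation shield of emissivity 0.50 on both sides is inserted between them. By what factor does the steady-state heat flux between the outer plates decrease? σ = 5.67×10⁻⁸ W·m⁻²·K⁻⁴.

factor ≈ 1.27

Without shield: q₀ = σΔ(T⁴)/(1/ε₁+1/ε₂−1) with denominator 11.24.
With shield the two gaps are in series; the resistances add: (1/ε₁+1/ε_s−1)+(1/ε_s+1/ε₂−1) = 8.692+5.545 = 14.24.
Heat-flux ratio q₀/q = 14.24/11.24.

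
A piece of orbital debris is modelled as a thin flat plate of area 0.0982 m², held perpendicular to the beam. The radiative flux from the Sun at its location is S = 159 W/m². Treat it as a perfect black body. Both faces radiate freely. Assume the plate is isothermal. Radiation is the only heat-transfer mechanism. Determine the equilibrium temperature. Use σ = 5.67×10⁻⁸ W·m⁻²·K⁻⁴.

At equilibrium, absorbed power = emitted power.
Absorbing cross-section = A = 0.09820 m²; emitting surface = 2A = 0.1964 m² (ratio 2).
S·A_cross = εσ·A_surf·T⁴  ⇒  T⁴ = S/(2σ).
T⁴ = 1.00·159/(2·5.67×10⁻⁸) = 1.402×10⁹ K⁴.
T = (1.402×10⁹)^(1/4).

T ≈ 194 K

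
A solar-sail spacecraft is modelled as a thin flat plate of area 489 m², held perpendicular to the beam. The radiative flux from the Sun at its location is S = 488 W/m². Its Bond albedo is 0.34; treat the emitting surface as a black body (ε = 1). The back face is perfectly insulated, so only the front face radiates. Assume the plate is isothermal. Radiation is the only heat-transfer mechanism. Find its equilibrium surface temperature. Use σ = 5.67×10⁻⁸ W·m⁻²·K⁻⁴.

At equilibrium, absorbed power = emitted power.
Absorbing cross-section = A = 489.0 m²; emitting surface = A = 489.0 m² (ratio 1).
(1−a)S·A_cross = εσ·A_surf·T⁴  ⇒  T⁴ = (1−a)S/(1σ).
T⁴ = 0.660·488/(1·5.67×10⁻⁸) = 5.680×10⁹ K⁴.
T = (5.680×10⁹)^(1/4).

T ≈ 275 K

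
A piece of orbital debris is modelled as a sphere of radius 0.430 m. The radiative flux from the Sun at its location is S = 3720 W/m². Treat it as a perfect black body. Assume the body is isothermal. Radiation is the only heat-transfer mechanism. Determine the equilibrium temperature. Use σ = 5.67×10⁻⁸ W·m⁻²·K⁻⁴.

T ≈ 358 K

At equilibrium, absorbed power = emitted power.
Absorbing cross-section = πr² = 0.5809 m²; emitting surface = 4πr² = 2.324 m² (ratio 4).
S·A_cross = εσ·A_surf·T⁴  ⇒  T⁴ = S/(4σ).
T⁴ = 1.00·3720/(4·5.67×10⁻⁸) = 1.640×10¹⁰ K⁴.
T = (1.640×10¹⁰)^(1/4).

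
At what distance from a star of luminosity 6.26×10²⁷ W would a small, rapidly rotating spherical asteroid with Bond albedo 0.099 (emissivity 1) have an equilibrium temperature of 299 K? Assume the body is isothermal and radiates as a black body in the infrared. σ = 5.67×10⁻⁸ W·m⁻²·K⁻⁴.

For an isothermal black-emitting sphere, (1−a)S·πr² = σ·4πr²·T⁴ ⇒ S = 4σT⁴/(1−a).
S = 4·5.67×10⁻⁸·(299)⁴/0.901 = 2012 W/m².
Flux falls as S = L/(4πd²), so d = √(L/(4πS)) = √(6.26×10²⁷/(4π·2012)).

d ≈ 4.98×10¹¹ m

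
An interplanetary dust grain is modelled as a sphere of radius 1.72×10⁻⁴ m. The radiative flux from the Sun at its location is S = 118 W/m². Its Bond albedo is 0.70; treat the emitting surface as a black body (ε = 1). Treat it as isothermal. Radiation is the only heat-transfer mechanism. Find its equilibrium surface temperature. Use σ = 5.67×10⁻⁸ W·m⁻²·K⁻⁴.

T ≈ 112 K

At equilibrium, absorbed power = emitted power.
Absorbing cross-section = πr² = 9.294×10⁻⁸ m²; emitting surface = 4πr² = 3.718×10⁻⁷ m² (ratio 4).
(1−a)S·A_cross = εσ·A_surf·T⁴  ⇒  T⁴ = (1−a)S/(4σ).
T⁴ = 0.300·118/(4·5.67×10⁻⁸) = 1.561×10⁸ K⁴.
T = (1.561×10⁸)^(1/4).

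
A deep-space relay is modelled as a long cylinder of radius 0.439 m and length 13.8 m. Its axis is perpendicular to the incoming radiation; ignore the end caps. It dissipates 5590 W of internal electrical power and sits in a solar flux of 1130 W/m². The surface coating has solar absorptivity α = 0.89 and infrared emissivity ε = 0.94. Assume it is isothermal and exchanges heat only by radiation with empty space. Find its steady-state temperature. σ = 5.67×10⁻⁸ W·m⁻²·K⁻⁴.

At steady state, absorbed solar power + internal power = radiated power.
Absorbed: α·S·A_cross = 0.89·1130·12.12 = 12190 W (cross-section 2rL).
Total input = 12190 + 5590 = 17780 W.
Radiated: εσ·A_surf·T⁴ with A_surf = 2πrL = 38.06 m².
T⁴ = 17780/(0.94·5.67×10⁻⁸·38.06) = 8.762×10⁹ K⁴.

T ≈ 306 K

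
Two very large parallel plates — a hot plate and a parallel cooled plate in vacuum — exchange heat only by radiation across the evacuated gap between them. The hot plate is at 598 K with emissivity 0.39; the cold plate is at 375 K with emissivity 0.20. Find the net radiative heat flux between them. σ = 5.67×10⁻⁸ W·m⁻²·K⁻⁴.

For two infinite grey parallel plates, q = σ(T₁⁴ − T₂⁴)/(1/ε₁ + 1/ε₂ − 1).
T₁⁴ − T₂⁴ = 1.279×10¹¹ − 1.978×10¹⁰ = 1.081×10¹¹ K⁴.
1/ε₁ + 1/ε₂ − 1 = 2.564 + 5.000 − 1 = 6.564.
q = 5.67×10⁻⁸ × 1.081×10¹¹ / 6.564.

q ≈ 934 W/m²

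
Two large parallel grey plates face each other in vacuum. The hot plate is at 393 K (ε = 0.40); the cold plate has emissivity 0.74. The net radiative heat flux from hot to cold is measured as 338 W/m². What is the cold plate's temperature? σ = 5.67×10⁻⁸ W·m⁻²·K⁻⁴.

q = σ(T₁⁴ − T₂⁴)/(1/ε₁ + 1/ε₂ − 1); denominator = 2.851.
T₂⁴ = T₁⁴ − q·(1/ε₁+1/ε₂−1)/σ = 2.385×10¹⁰ − 338·2.851/5.67×10⁻⁸
    = 6.857×10⁹ K⁴.

T₂ ≈ 288 K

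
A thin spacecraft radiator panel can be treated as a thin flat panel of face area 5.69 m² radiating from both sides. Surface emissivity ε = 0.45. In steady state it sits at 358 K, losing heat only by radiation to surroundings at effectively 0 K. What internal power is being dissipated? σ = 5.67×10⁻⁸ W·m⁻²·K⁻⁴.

Steady state: P = εσA T⁴.
A = 2·5.69 = 11.38 m²; T⁴ = (358)⁴ = 1.643×10¹⁰ K⁴.
P = 0.45 × 5.67×10⁻⁸ × 11.38 × 1.643×10¹⁰.

P ≈ 4770 W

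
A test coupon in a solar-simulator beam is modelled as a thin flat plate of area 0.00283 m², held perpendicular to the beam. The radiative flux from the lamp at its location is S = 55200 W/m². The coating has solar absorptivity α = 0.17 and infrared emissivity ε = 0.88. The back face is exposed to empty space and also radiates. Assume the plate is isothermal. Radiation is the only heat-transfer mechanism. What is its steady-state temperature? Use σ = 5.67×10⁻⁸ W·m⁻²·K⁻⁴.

T ≈ 554 K

At equilibrium, absorbed power = emitted power.
Absorbing cross-section = A = 0.002830 m²; emitting surface = 2A = 0.005660 m² (ratio 2).
αS·A_cross = εσ·A_surf·T⁴  ⇒  T⁴ = αS/(ε·2σ).
T⁴ = 0.170·55200/(0.88·2·5.67×10⁻⁸) = 9.404×10¹⁰ K⁴.
T = (9.404×10¹⁰)^(1/4).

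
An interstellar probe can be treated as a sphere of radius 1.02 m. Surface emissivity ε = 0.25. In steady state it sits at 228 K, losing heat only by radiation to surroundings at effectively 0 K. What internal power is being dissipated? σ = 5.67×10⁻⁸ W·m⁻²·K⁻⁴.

P ≈ 501 W

Steady state: P = εσA T⁴.
A = 4πr² = 13.07 m²; T⁴ = (228)⁴ = 2.702×10⁹ K⁴.
P = 0.25 × 5.67×10⁻⁸ × 13.07 × 2.702×10⁹.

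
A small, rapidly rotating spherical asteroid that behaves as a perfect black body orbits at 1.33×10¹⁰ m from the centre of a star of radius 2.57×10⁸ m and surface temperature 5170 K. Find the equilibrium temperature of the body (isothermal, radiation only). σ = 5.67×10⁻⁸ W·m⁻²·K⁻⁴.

The star's surface emits σT_*⁴; at distance d the flux is S = σT_*⁴(R_*/d)².
S = 5.67×10⁻⁸·(5170)⁴·(2.57×10⁸/1.33×10¹⁰)² = 15130 W/m².
For an isothermal sphere T⁴ = (1−a)S/(4σ) = 6.669×10¹⁰ K⁴.

T ≈ 508 K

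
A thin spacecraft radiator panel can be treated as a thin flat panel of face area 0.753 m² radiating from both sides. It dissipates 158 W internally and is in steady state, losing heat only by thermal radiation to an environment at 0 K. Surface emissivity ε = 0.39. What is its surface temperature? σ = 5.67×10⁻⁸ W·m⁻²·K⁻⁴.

T ≈ 262 K

Steady state: internal power = radiated power, P = εσA T⁴.
Radiating area A = 2·0.753 = 1.506 m².
T⁴ = P/(εσA) = 158/(0.39·5.67×10⁻⁸·1.506) = 4.744×10⁹ K⁴.
T = (4.744×10⁹)^(1/4).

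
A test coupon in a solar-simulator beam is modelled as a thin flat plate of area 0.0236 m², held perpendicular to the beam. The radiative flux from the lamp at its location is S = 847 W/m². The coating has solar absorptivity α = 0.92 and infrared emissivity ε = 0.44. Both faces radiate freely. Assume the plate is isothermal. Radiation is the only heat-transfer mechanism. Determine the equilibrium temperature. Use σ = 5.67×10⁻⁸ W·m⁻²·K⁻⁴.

T ≈ 354 K

At equilibrium, absorbed power = emitted power.
Absorbing cross-section = A = 0.02360 m²; emitting surface = 2A = 0.04720 m² (ratio 2).
αS·A_cross = εσ·A_surf·T⁴  ⇒  T⁴ = αS/(ε·2σ).
T⁴ = 0.920·847/(0.44·2·5.67×10⁻⁸) = 1.562×10¹⁰ K⁴.
T = (1.562×10¹⁰)^(1/4).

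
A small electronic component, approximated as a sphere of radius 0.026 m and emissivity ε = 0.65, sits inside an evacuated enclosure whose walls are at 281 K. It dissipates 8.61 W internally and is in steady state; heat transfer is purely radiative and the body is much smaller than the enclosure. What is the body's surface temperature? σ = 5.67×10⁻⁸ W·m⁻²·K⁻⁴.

For a small grey body in a large enclosure, net radiated power = εσA(T⁴ − T_w⁴).
Steady state: P = εσA(T⁴ − T_w⁴) with A = 4πr² = 0.008495 m².
T⁴ = P/(εσA) + T_w⁴ = 8.61/(0.65·5.67×10⁻⁸·0.008495) + (281)⁴
    = 2.750×10¹⁰ + 6.235×10⁹ = 3.374×10¹⁰ K⁴.

T ≈ 429 K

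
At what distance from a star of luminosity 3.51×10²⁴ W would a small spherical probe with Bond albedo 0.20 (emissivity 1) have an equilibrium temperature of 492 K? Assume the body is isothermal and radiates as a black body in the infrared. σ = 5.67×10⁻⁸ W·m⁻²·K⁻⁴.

For an isothermal black-emitting sphere, (1−a)S·πr² = σ·4πr²·T⁴ ⇒ S = 4σT⁴/(1−a).
S = 4·5.67×10⁻⁸·(492)⁴/0.800 = 16610 W/m².
Flux falls as S = L/(4πd²), so d = √(L/(4πS)) = √(3.51×10²⁴/(4π·16610)).

d ≈ 4.10×10⁹ m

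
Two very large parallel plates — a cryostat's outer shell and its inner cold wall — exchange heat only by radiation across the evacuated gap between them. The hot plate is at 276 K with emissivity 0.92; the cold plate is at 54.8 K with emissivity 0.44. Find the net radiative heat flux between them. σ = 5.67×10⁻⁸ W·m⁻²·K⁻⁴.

q ≈ 139 W/m²

For two infinite grey parallel plates, q = σ(T₁⁴ − T₂⁴)/(1/ε₁ + 1/ε₂ − 1).
T₁⁴ − T₂⁴ = 5.803×10⁹ − 9.018×10⁶ = 5.794×10⁹ K⁴.
1/ε₁ + 1/ε₂ − 1 = 1.087 + 2.273 − 1 = 2.360.
q = 5.67×10⁻⁸ × 5.794×10⁹ / 2.360.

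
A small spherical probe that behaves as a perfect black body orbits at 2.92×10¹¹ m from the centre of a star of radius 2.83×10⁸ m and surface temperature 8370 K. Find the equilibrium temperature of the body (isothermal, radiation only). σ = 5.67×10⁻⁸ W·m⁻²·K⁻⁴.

T ≈ 184 K

The star's surface emits σT_*⁴; at distance d the flux is S = σT_*⁴(R_*/d)².
S = 5.67×10⁻⁸·(8370)⁴·(2.83×10⁸/2.92×10¹¹)² = 261.4 W/m².
For an isothermal sphere T⁴ = (1−a)S/(4σ) = 1.153×10⁹ K⁴.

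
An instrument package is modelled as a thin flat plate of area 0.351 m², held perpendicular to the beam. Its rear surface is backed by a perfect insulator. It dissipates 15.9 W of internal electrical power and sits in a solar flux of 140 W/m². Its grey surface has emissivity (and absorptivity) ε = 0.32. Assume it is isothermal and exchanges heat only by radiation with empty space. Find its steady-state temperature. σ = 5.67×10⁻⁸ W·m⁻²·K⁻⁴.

At steady state, absorbed solar power + internal power = radiated power.
Absorbed: α·S·A_cross = 0.32·140·0.3510 = 15.72 W (cross-section A).
Total input = 15.72 + 15.9 = 31.62 W.
Radiated: εσ·A_surf·T⁴ with A_surf = A = 0.3510 m².
T⁴ = 31.62/(0.32·5.67×10⁻⁸·0.3510) = 4.966×10⁹ K⁴.

T ≈ 265 K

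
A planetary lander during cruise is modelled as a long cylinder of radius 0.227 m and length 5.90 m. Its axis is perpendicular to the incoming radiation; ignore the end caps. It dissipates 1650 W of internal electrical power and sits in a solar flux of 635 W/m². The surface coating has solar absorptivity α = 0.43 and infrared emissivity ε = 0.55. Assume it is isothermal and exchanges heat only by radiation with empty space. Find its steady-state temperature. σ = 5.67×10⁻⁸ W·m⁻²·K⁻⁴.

T ≈ 309 K

At steady state, absorbed solar power + internal power = radiated power.
Absorbed: α·S·A_cross = 0.43·635·2.679 = 731.4 W (cross-section 2rL).
Total input = 731.4 + 1650 = 2381 W.
Radiated: εσ·A_surf·T⁴ with A_surf = 2πrL = 8.415 m².
T⁴ = 2381/(0.55·5.67×10⁻⁸·8.415) = 9.075×10⁹ K⁴.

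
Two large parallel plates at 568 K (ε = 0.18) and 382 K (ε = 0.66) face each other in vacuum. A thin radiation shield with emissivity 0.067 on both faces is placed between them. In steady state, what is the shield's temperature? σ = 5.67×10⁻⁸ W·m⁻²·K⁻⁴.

T_s ≈ 491 K

In steady state the net flux on the hot side equals that on the cold side.
σ(T₁⁴−T_s⁴)/D₁ = σ(T_s⁴−T₂⁴)/D₂, with D₁ = 1/ε₁+1/ε_s−1 = 19.48, D₂ = 1/ε_s+1/ε₂−1 = 15.44.
Solve for T_s⁴: T_s⁴ = (D₂·T₁⁴ + D₁·T₂⁴)/(D₁+D₂) = 5.790×10¹⁰ K⁴.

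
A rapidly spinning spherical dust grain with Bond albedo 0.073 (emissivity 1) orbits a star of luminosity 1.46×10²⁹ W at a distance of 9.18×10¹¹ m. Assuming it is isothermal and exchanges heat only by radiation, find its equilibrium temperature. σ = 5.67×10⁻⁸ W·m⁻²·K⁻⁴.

T ≈ 487 K

First find the stellar flux at distance d: S = L/(4πd²) = 1.46×10²⁹/(4π·(9.18×10¹¹)²) = 13790 W/m².
For an isothermal sphere, absorbed (1−a)S·πr² = emitted σ·4πr²·T⁴, so T⁴ = (1−a)S/(4σ).
T⁴ = 0.927·13790/(4·5.67×10⁻⁸) = 5.635×10¹⁰ K⁴.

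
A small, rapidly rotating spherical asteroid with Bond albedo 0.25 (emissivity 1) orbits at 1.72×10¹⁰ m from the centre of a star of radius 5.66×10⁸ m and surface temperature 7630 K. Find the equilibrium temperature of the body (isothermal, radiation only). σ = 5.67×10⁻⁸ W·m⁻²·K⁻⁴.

The star's surface emits σT_*⁴; at distance d the flux is S = σT_*⁴(R_*/d)².
S = 5.67×10⁻⁸·(7630)⁴·(5.66×10⁸/1.72×10¹⁰)² = 2.081×10⁵ W/m².
For an isothermal sphere T⁴ = (1−a)S/(4σ) = 6.881×10¹¹ K⁴.

T ≈ 911 K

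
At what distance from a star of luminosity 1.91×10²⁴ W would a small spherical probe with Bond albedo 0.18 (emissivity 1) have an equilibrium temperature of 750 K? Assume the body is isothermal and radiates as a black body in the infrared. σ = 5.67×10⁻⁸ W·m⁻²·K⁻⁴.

d ≈ 1.32×10⁹ m

For an isothermal black-emitting sphere, (1−a)S·πr² = σ·4πr²·T⁴ ⇒ S = 4σT⁴/(1−a).
S = 4·5.67×10⁻⁸·(750)⁴/0.820 = 87510 W/m².
Flux falls as S = L/(4πd²), so d = √(L/(4πS)) = √(1.91×10²⁴/(4π·87510)).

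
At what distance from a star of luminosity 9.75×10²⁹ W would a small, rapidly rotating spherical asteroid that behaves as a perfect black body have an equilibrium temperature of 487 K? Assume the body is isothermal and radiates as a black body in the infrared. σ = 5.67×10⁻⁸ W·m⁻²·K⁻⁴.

d ≈ 2.47×10¹² m

For an isothermal black-emitting sphere, (1−a)S·πr² = σ·4πr²·T⁴ ⇒ S = 4σT⁴/(1−a).
S = 4·5.67×10⁻⁸·(487)⁴/1.00 = 12760 W/m².
Flux falls as S = L/(4πd²), so d = √(L/(4πS)) = √(9.75×10²⁹/(4π·12760)).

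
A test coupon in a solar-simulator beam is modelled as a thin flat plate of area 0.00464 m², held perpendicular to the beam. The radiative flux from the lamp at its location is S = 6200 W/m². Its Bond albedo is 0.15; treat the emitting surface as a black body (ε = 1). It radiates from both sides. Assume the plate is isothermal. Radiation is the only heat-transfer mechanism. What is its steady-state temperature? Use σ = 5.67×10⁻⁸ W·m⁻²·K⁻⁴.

T ≈ 464 K

At equilibrium, absorbed power = emitted power.
Absorbing cross-section = A = 0.004640 m²; emitting surface = 2A = 0.009280 m² (ratio 2).
(1−a)S·A_cross = εσ·A_surf·T⁴  ⇒  T⁴ = (1−a)S/(2σ).
T⁴ = 0.850·6200/(2·5.67×10⁻⁸) = 4.647×10¹⁰ K⁴.
T = (4.647×10¹⁰)^(1/4).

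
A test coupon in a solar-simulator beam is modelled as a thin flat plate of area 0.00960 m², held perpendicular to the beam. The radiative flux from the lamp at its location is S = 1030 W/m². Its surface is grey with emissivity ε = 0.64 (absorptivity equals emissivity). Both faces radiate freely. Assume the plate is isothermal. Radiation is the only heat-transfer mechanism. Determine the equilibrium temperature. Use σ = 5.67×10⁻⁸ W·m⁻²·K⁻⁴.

T ≈ 309 K

At equilibrium, absorbed power = emitted power.
Absorbing cross-section = A = 0.009600 m²; emitting surface = 2A = 0.01920 m² (ratio 2).
εS·A_cross = εσ·A_surf·T⁴  ⇒  T⁴ = S/(2σ)   (ε cancels).
T⁴ = 1030/(2·5.67×10⁻⁸) = 9.083×10⁹ K⁴.
T = (9.083×10⁹)^(1/4).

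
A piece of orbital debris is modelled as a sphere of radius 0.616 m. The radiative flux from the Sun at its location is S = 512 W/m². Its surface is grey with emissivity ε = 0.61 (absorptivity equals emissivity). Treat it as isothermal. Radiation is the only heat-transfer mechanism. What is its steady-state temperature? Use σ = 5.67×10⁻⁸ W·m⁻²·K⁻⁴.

T ≈ 218 K

At equilibrium, absorbed power = emitted power.
Absorbing cross-section = πr² = 1.192 m²; emitting surface = 4πr² = 4.768 m² (ratio 4).
εS·A_cross = εσ·A_surf·T⁴  ⇒  T⁴ = S/(4σ)   (ε cancels).
T⁴ = 512/(4·5.67×10⁻⁸) = 2.257×10⁹ K⁴.
T = (2.257×10⁹)^(1/4).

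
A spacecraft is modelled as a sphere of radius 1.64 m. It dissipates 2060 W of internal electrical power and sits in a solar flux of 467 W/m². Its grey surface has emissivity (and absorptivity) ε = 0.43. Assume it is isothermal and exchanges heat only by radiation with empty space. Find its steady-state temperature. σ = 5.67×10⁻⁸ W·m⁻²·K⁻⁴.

T ≈ 260 K

At steady state, absorbed solar power + internal power = radiated power.
Absorbed: α·S·A_cross = 0.43·467·8.450 = 1697 W (cross-section πr²).
Total input = 1697 + 2060 = 3757 W.
Radiated: εσ·A_surf·T⁴ with A_surf = 4πr² = 33.80 m².
T⁴ = 3757/(0.43·5.67×10⁻⁸·33.80) = 4.559×10⁹ K⁴.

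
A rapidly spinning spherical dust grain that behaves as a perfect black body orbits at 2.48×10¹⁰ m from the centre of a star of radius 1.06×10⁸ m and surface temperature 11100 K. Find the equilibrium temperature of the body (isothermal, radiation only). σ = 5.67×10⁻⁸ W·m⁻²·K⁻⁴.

T ≈ 513 K

The star's surface emits σT_*⁴; at distance d the flux is S = σT_*⁴(R_*/d)².
S = 5.67×10⁻⁸·(11100)⁴·(1.06×10⁸/2.48×10¹⁰)² = 15720 W/m².
For an isothermal sphere T⁴ = (1−a)S/(4σ) = 6.933×10¹⁰ K⁴.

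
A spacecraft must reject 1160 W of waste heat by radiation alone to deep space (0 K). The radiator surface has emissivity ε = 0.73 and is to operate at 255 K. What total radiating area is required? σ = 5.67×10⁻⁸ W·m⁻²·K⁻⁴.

P = εσA T⁴ ⇒ A = P/(εσT⁴).
T⁴ = 4.228×10⁹ K⁴.
A = 1160/(0.73 × 5.67×10⁻⁸ × 4.228×10⁹).

A ≈ 6.63 m²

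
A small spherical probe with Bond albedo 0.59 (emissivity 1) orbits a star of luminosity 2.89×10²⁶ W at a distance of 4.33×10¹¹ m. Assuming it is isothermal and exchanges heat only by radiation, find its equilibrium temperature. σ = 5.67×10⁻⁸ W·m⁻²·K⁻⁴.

First find the stellar flux at distance d: S = L/(4πd²) = 2.89×10²⁶/(4π·(4.33×10¹¹)²) = 122.7 W/m².
For an isothermal sphere, absorbed (1−a)S·πr² = emitted σ·4πr²·T⁴, so T⁴ = (1−a)S/(4σ).
T⁴ = 0.410·122.7/(4·5.67×10⁻⁸) = 2.217×10⁸ K⁴.

T ≈ 122 K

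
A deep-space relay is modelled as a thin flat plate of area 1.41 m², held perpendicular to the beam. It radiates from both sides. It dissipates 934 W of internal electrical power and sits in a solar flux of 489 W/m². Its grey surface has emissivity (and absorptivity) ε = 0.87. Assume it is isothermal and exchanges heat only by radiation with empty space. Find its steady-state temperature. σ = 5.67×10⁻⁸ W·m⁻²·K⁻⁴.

At steady state, absorbed solar power + internal power = radiated power.
Absorbed: α·S·A_cross = 0.87·489·1.410 = 599.9 W (cross-section A).
Total input = 599.9 + 934 = 1534 W.
Radiated: εσ·A_surf·T⁴ with A_surf = 2A = 2.820 m².
T⁴ = 1534/(0.87·5.67×10⁻⁸·2.820) = 1.103×10¹⁰ K⁴.

T ≈ 324 K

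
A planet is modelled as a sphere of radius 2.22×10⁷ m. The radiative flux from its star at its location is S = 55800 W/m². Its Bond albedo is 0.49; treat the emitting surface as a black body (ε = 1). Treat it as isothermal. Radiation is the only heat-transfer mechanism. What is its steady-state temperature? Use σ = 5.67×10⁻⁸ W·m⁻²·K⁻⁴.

At equilibrium, absorbed power = emitted power.
Absorbing cross-section = πr² = 1.548×10¹⁵ m²; emitting surface = 4πr² = 6.193×10¹⁵ m² (ratio 4).
(1−a)S·A_cross = εσ·A_surf·T⁴  ⇒  T⁴ = (1−a)S/(4σ).
T⁴ = 0.510·55800/(4·5.67×10⁻⁸) = 1.255×10¹¹ K⁴.
T = (1.255×10¹¹)^(1/4).

T ≈ 595 K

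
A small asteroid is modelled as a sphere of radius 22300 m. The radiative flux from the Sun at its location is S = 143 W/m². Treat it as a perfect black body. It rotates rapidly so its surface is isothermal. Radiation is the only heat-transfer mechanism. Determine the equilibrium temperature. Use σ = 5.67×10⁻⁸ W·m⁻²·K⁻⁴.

At equilibrium, absorbed power = emitted power.
Absorbing cross-section = πr² = 1.562×10⁹ m²; emitting surface = 4πr² = 6.249×10⁹ m² (ratio 4).
S·A_cross = εσ·A_surf·T⁴  ⇒  T⁴ = S/(4σ).
T⁴ = 1.00·143/(4·5.67×10⁻⁸) = 6.305×10⁸ K⁴.
T = (6.305×10⁸)^(1/4).

T ≈ 158 K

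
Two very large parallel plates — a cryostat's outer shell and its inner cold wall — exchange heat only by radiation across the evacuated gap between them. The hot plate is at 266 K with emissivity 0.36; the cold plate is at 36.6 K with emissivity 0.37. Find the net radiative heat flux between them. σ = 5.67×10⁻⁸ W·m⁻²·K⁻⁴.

q ≈ 63.3 W/m²

For two infinite grey parallel plates, q = σ(T₁⁴ − T₂⁴)/(1/ε₁ + 1/ε₂ − 1).
T₁⁴ − T₂⁴ = 5.006×10⁹ − 1.794×10⁶ = 5.005×10⁹ K⁴.
1/ε₁ + 1/ε₂ − 1 = 2.778 + 2.703 − 1 = 4.480.
q = 5.67×10⁻⁸ × 5.005×10⁹ / 4.480.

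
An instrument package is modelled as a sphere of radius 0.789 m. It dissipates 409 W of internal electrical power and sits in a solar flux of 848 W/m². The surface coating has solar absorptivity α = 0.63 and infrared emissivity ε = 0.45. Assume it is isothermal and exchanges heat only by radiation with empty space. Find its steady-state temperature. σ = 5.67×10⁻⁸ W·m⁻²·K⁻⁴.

T ≈ 292 K

At steady state, absorbed solar power + internal power = radiated power.
Absorbed: α·S·A_cross = 0.63·848·1.956 = 1045 W (cross-section πr²).
Total input = 1045 + 409 = 1454 W.
Radiated: εσ·A_surf·T⁴ with A_surf = 4πr² = 7.823 m².
T⁴ = 1454/(0.45·5.67×10⁻⁸·7.823) = 7.284×10⁹ K⁴.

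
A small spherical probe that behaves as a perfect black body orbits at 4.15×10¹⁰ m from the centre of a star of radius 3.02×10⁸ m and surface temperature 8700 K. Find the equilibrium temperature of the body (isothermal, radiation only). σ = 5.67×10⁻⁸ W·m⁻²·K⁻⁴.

T ≈ 525 K

The star's surface emits σT_*⁴; at distance d the flux is S = σT_*⁴(R_*/d)².
S = 5.67×10⁻⁸·(8700)⁴·(3.02×10⁸/4.15×10¹⁰)² = 17200 W/m².
For an isothermal sphere T⁴ = (1−a)S/(4σ) = 7.585×10¹⁰ K⁴.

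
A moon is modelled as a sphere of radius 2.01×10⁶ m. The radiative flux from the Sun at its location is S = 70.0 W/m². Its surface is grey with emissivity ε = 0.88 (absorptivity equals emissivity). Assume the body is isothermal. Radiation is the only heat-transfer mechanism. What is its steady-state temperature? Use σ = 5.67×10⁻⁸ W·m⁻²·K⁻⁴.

T ≈ 133 K

At equilibrium, absorbed power = emitted power.
Absorbing cross-section = πr² = 1.269×10¹³ m²; emitting surface = 4πr² = 5.077×10¹³ m² (ratio 4).
εS·A_cross = εσ·A_surf·T⁴  ⇒  T⁴ = S/(4σ)   (ε cancels).
T⁴ = 70.0/(4·5.67×10⁻⁸) = 3.086×10⁸ K⁴.
T = (3.086×10⁸)^(1/4).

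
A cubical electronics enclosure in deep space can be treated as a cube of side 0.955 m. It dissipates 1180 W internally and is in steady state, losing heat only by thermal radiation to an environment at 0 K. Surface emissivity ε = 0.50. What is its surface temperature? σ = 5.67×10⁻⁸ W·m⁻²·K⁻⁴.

T ≈ 295 K

Steady state: internal power = radiated power, P = εσA T⁴.
Radiating area A = 6L² = 5.472 m².
T⁴ = P/(εσA) = 1180/(0.50·5.67×10⁻⁸·5.472) = 7.606×10⁹ K⁴.
T = (7.606×10⁹)^(1/4).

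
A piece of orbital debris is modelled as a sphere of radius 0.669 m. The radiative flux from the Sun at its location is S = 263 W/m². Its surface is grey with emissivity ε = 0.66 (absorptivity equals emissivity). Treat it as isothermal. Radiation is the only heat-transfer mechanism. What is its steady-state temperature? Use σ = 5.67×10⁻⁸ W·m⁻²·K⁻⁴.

At equilibrium, absorbed power = emitted power.
Absorbing cross-section = πr² = 1.406 m²; emitting surface = 4πr² = 5.624 m² (ratio 4).
εS·A_cross = εσ·A_surf·T⁴  ⇒  T⁴ = S/(4σ)   (ε cancels).
T⁴ = 263/(4·5.67×10⁻⁸) = 1.160×10⁹ K⁴.
T = (1.160×10⁹)^(1/4).

T ≈ 185 K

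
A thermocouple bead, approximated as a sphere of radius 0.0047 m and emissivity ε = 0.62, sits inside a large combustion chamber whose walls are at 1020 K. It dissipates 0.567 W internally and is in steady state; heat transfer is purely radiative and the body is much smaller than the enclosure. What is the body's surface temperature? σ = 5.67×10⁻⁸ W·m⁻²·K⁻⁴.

For a small grey body in a large enclosure, net radiated power = εσA(T⁴ − T_w⁴).
Steady state: P = εσA(T⁴ − T_w⁴) with A = 4πr² = 2.776×10⁻⁴ m².
T⁴ = P/(εσA) + T_w⁴ = 0.567/(0.62·5.67×10⁻⁸·2.776×10⁻⁴) + (1020)⁴
    = 5.810×10¹⁰ + 1.082×10¹² = 1.141×10¹² K⁴.

T ≈ 1030 K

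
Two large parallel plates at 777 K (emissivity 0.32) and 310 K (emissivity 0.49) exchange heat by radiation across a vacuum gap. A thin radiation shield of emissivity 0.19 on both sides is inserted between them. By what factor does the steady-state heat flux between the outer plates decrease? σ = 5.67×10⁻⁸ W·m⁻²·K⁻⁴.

Without shield: q₀ = σΔ(T⁴)/(1/ε₁+1/ε₂−1) with denominator 4.166.
With shield the two gaps are in series; the resistances add: (1/ε₁+1/ε_s−1)+(1/ε_s+1/ε₂−1) = 7.388+6.304 = 13.69.
Heat-flux ratio q₀/q = 13.69/4.166.

factor ≈ 3.29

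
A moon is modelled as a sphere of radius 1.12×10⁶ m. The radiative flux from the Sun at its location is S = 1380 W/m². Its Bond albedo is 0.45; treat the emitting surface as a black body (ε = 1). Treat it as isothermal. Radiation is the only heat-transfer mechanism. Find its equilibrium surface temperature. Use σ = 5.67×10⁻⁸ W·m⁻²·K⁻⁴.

T ≈ 241 K

At equilibrium, absorbed power = emitted power.
Absorbing cross-section = πr² = 3.941×10¹² m²; emitting surface = 4πr² = 1.576×10¹³ m² (ratio 4).
(1−a)S·A_cross = εσ·A_surf·T⁴  ⇒  T⁴ = (1−a)S/(4σ).
T⁴ = 0.550·1380/(4·5.67×10⁻⁸) = 3.347×10⁹ K⁴.
T = (3.347×10⁹)^(1/4).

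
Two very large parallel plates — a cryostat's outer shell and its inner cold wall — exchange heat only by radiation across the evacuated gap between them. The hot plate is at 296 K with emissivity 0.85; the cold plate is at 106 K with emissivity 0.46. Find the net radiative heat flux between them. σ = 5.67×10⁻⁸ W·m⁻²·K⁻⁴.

q ≈ 182 W/m²

For two infinite grey parallel plates, q = σ(T₁⁴ − T₂⁴)/(1/ε₁ + 1/ε₂ − 1).
T₁⁴ − T₂⁴ = 7.677×10⁹ − 1.262×10⁸ = 7.550×10⁹ K⁴.
1/ε₁ + 1/ε₂ − 1 = 1.176 + 2.174 − 1 = 2.350.
q = 5.67×10⁻⁸ × 7.550×10⁹ / 2.350.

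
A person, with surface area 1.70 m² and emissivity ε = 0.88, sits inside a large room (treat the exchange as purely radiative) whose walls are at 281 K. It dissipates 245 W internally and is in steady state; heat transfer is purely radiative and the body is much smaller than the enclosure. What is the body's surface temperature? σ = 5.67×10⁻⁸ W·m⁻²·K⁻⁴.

For a small grey body in a large enclosure, net radiated power = εσA(T⁴ − T_w⁴).
Steady state: P = εσA(T⁴ − T_w⁴) with A = 1.70 m².
T⁴ = P/(εσA) + T_w⁴ = 245/(0.88·5.67×10⁻⁸·1.700) + (281)⁴
    = 2.888×10⁹ + 6.235×10⁹ = 9.123×10⁹ K⁴.

T ≈ 309 K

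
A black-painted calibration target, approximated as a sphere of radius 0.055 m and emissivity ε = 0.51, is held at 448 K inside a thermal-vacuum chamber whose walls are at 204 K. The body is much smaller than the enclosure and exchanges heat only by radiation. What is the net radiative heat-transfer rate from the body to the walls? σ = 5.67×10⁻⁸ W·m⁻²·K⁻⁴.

For a small grey body in a large enclosure: P_net = εσA(T_body⁴ − T_wall⁴).
A = 4πr² = 0.03801 m²; T_body⁴ − T_wall⁴ = 4.028×10¹⁰ − 1.732×10⁹ = 3.855×10¹⁰ K⁴.
|P_net| = 0.51·5.67×10⁻⁸·0.03801·3.855×10¹⁰.

P_net ≈ 42.4 W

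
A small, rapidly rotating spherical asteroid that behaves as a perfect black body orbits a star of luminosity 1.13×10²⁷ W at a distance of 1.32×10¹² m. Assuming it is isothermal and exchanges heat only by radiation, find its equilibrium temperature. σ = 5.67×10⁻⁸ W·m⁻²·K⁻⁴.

T ≈ 123 K

First find the stellar flux at distance d: S = L/(4πd²) = 1.13×10²⁷/(4π·(1.32×10¹²)²) = 51.61 W/m².
For an isothermal sphere, absorbed (1−a)S·πr² = emitted σ·4πr²·T⁴, so T⁴ = (1−a)S/(4σ).
T⁴ = 1.00·51.61/(4·5.67×10⁻⁸) = 2.276×10⁸ K⁴.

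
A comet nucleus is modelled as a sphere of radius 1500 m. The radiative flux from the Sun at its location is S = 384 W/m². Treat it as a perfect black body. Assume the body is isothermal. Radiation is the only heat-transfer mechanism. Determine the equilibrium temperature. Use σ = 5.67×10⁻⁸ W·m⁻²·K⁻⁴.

At equilibrium, absorbed power = emitted power.
Absorbing cross-section = πr² = 7.069×10⁶ m²; emitting surface = 4πr² = 2.827×10⁷ m² (ratio 4).
S·A_cross = εσ·A_surf·T⁴  ⇒  T⁴ = S/(4σ).
T⁴ = 1.00·384/(4·5.67×10⁻⁸) = 1.693×10⁹ K⁴.
T = (1.693×10⁹)^(1/4).

T ≈ 203 K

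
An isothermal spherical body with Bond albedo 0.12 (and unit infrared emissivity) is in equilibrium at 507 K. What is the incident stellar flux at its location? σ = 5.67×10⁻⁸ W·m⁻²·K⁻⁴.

(1−a)S·πr² = σ·4πr²·T⁴ ⇒ S = 4σT⁴/(1−a).
S = 4·5.67×10⁻⁸·6.607×10¹⁰/0.880.

S ≈ 17000 W/m²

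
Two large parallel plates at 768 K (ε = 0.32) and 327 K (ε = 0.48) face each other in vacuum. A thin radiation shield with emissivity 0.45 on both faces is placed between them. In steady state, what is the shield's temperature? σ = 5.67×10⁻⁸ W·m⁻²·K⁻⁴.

In steady state the net flux on the hot side equals that on the cold side.
σ(T₁⁴−T_s⁴)/D₁ = σ(T_s⁴−T₂⁴)/D₂, with D₁ = 1/ε₁+1/ε_s−1 = 4.347, D₂ = 1/ε_s+1/ε₂−1 = 3.306.
Solve for T_s⁴: T_s⁴ = (D₂·T₁⁴ + D₁·T₂⁴)/(D₁+D₂) = 1.568×10¹¹ K⁴.

T_s ≈ 629 K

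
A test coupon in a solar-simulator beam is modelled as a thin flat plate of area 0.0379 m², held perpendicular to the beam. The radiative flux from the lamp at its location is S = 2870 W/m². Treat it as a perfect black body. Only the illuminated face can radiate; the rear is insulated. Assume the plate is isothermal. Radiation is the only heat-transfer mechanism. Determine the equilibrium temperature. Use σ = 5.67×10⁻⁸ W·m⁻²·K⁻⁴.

T ≈ 474 K

At equilibrium, absorbed power = emitted power.
Absorbing cross-section = A = 0.03790 m²; emitting surface = A = 0.03790 m² (ratio 1).
S·A_cross = εσ·A_surf·T⁴  ⇒  T⁴ = S/(1σ).
T⁴ = 1.00·2870/(1·5.67×10⁻⁸) = 5.062×10¹⁰ K⁴.
T = (5.062×10¹⁰)^(1/4).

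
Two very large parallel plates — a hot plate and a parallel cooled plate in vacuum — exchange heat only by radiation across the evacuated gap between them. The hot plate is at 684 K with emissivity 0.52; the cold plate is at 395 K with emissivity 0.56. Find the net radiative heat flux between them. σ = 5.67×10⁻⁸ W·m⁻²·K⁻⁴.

For two infinite grey parallel plates, q = σ(T₁⁴ − T₂⁴)/(1/ε₁ + 1/ε₂ − 1).
T₁⁴ − T₂⁴ = 2.189×10¹¹ − 2.434×10¹⁰ = 1.945×10¹¹ K⁴.
1/ε₁ + 1/ε₂ − 1 = 1.923 + 1.786 − 1 = 2.709.
q = 5.67×10⁻⁸ × 1.945×10¹¹ / 2.709.

q ≈ 4070 W/m²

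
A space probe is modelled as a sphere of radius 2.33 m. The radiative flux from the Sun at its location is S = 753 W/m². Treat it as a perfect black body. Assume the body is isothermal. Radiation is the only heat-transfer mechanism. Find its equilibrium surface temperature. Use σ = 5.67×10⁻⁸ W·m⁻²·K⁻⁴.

At equilibrium, absorbed power = emitted power.
Absorbing cross-section = πr² = 17.06 m²; emitting surface = 4πr² = 68.22 m² (ratio 4).
S·A_cross = εσ·A_surf·T⁴  ⇒  T⁴ = S/(4σ).
T⁴ = 1.00·753/(4·5.67×10⁻⁸) = 3.320×10⁹ K⁴.
T = (3.320×10⁹)^(1/4).

T ≈ 240 K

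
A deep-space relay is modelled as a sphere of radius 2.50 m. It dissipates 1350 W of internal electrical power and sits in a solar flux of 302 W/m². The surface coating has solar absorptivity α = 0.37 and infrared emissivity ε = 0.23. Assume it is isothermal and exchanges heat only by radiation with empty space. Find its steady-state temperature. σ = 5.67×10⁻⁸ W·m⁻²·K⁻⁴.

At steady state, absorbed solar power + internal power = radiated power.
Absorbed: α·S·A_cross = 0.37·302·19.63 = 2194 W (cross-section πr²).
Total input = 2194 + 1350 = 3544 W.
Radiated: εσ·A_surf·T⁴ with A_surf = 4πr² = 78.54 m².
T⁴ = 3544/(0.23·5.67×10⁻⁸·78.54) = 3.460×10⁹ K⁴.

T ≈ 243 K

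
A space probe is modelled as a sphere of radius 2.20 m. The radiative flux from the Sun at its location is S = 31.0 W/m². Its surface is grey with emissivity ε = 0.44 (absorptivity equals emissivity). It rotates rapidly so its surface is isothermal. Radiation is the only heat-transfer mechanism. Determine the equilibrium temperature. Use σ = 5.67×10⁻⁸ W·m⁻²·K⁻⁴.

T ≈ 108 K

At equilibrium, absorbed power = emitted power.
Absorbing cross-section = πr² = 15.21 m²; emitting surface = 4πr² = 60.82 m² (ratio 4).
εS·A_cross = εσ·A_surf·T⁴  ⇒  T⁴ = S/(4σ)   (ε cancels).
T⁴ = 31.0/(4·5.67×10⁻⁸) = 1.367×10⁸ K⁴.
T = (1.367×10⁸)^(1/4).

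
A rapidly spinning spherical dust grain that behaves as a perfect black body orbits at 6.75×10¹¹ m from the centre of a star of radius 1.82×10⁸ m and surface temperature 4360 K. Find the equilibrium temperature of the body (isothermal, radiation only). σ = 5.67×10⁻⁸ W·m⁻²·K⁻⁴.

The star's surface emits σT_*⁴; at distance d the flux is S = σT_*⁴(R_*/d)².
S = 5.67×10⁻⁸·(4360)⁴·(1.82×10⁸/6.75×10¹¹)² = 1.490 W/m².
For an isothermal sphere T⁴ = (1−a)S/(4σ) = 6.568×10⁶ K⁴.

T ≈ 50.6 K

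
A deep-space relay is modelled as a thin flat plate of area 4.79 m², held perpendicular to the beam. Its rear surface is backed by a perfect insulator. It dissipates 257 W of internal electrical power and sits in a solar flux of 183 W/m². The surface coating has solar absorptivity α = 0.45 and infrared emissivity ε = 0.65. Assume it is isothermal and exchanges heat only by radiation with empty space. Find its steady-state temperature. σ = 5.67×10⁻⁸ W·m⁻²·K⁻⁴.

T ≈ 246 K

At steady state, absorbed solar power + internal power = radiated power.
Absorbed: α·S·A_cross = 0.45·183·4.790 = 394.5 W (cross-section A).
Total input = 394.5 + 257 = 651.5 W.
Radiated: εσ·A_surf·T⁴ with A_surf = A = 4.790 m².
T⁴ = 651.5/(0.65·5.67×10⁻⁸·4.790) = 3.690×10⁹ K⁴.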